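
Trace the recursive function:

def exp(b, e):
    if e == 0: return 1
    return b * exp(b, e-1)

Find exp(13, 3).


exp(13, 3)
= 13 * exp(13, 2)
= 13 * 13 * exp(13, 1)
= 13 * 13 * 13 * exp(13, 0)
= 13 * 13 * 13 * 1
= 2197

2197


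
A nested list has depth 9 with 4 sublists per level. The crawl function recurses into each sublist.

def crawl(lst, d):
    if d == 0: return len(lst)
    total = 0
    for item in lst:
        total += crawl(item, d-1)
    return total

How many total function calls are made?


At depth 0 (root): 1 call
At depth 1: each of 1 parents calls crawl on 4 children = 4 calls
At depth 2: each of 4 parents calls crawl on 4 children = 16 calls
At depth 3: each of 16 parents calls crawl on 4 children = 64 calls
At depth 4: each of 64 parents calls crawl on 4 children = 256 calls
At depth 5: each of 256 parents calls crawl on 4 children = 1024 calls
At depth 6: each of 1024 parents calls crawl on 4 children = 4096 calls
At depth 7: each of 4096 parents calls crawl on 4 children = 16384 calls
At depth 8: each of 16384 parents calls crawl on 4 children = 65536 calls
At depth 9: each of 65536 parents calls crawl on 4 children = 262144 calls
Total: 1 + 4 + 16 + 64 + 256 + 1024 + 4096 + 16384 + 65536 + 262144 = 349525

349525


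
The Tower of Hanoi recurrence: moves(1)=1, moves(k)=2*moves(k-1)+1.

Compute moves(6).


moves(6) = 2 * moves(5) + 1
moves(5) = 2 * moves(4) + 1
moves(4) = 2 * moves(3) + 1
moves(3) = 2 * moves(2) + 1
moves(2) = 2 * moves(1) + 1
moves(1) = 1  (base case)
moves(2) = 2 * 1 + 1 = 3
moves(3) = 2 * 3 + 1 = 7
moves(4) = 2 * 7 + 1 = 15
moves(5) = 2 * 15 + 1 = 31
moves(6) = 2 * 31 + 1 = 63

63


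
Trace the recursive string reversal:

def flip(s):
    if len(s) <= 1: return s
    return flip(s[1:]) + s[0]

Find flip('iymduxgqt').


flip('iymduxgqt') = flip('ymduxgqt') + 'i'
flip('ymduxgqt') = flip('mduxgqt') + 'y'
flip('mduxgqt') = flip('duxgqt') + 'm'
flip('duxgqt') = flip('uxgqt') + 'd'
flip('uxgqt') = flip('xgqt') + 'u'
flip('xgqt') = flip('gqt') + 'x'
flip('gqt') = flip('qt') + 'g'
flip('qt') = flip('t') + 'q'
flip('t') = 't'  (base case)
Concatenating: 't' + 'q' + 'g' + 'x' + 'u' + 'd' + 'm' + 'y' + 'i' = 'tqgxudmyi'

tqgxudmyi


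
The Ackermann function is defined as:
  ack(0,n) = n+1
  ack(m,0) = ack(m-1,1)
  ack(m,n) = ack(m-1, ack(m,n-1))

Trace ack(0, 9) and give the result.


ack(0, 9) = 10
Result: ack(0, 9) = 10

10


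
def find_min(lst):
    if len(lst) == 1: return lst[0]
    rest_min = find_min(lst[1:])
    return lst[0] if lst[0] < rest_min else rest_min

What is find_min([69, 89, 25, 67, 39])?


find_min([69, 89, 25, 67, 39]): compare 69 with find_min([89, 25, 67, 39])
find_min([89, 25, 67, 39]): compare 89 with find_min([25, 67, 39])
find_min([25, 67, 39]): compare 25 with find_min([67, 39])
find_min([67, 39]): compare 67 with find_min([39])
find_min([39]) = 39  (base case)
Compare 67 with 39 -> 39
Compare 25 with 39 -> 25
Compare 89 with 25 -> 25
Compare 69 with 25 -> 25

25


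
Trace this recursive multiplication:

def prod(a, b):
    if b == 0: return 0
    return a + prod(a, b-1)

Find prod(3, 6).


prod(3, 6) = 3 + prod(3, 5)
prod(3, 5) = 3 + prod(3, 4)
prod(3, 4) = 3 + prod(3, 3)
prod(3, 3) = 3 + prod(3, 2)
prod(3, 2) = 3 + prod(3, 1)
prod(3, 1) = 3 + prod(3, 0)
prod(3, 0) = 0  (base case)
Total: 3 + 3 + 3 + 3 + 3 + 3 + 0 = 18

18


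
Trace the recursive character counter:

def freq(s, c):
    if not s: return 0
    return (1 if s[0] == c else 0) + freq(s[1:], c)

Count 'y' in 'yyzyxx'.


s[0]='y' == 'y' -> 1
s[0]='y' == 'y' -> 1
s[0]='z' != 'y' -> 0
s[0]='y' == 'y' -> 1
s[0]='x' != 'y' -> 0
s[0]='x' != 'y' -> 0
Sum: 1 + 1 + 0 + 1 + 0 + 0 = 3

3


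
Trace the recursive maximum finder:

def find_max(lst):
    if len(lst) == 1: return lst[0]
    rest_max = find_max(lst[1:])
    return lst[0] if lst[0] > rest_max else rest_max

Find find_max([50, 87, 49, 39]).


find_max([50, 87, 49, 39]): compare 50 with find_max([87, 49, 39])
find_max([87, 49, 39]): compare 87 with find_max([49, 39])
find_max([49, 39]): compare 49 with find_max([39])
find_max([39]) = 39  (base case)
Compare 49 with 39 -> 49
Compare 87 with 49 -> 87
Compare 50 with 87 -> 87

87


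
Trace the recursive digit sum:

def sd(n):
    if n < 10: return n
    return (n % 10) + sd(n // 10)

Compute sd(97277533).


sd(97277533) = 3 + sd(9727753)
sd(9727753) = 3 + sd(972775)
sd(972775) = 5 + sd(97277)
sd(97277) = 7 + sd(9727)
sd(9727) = 7 + sd(972)
sd(972) = 2 + sd(97)
sd(97) = 7 + sd(9)
sd(9) = 9  (base case)
Total: 3 + 3 + 5 + 7 + 7 + 2 + 7 + 9 = 43

43


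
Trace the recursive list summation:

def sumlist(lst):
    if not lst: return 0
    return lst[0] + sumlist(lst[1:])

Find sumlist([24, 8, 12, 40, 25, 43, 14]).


sumlist([24, 8, 12, 40, 25, 43, 14]) = 24 + sumlist([8, 12, 40, 25, 43, 14])
sumlist([8, 12, 40, 25, 43, 14]) = 8 + sumlist([12, 40, 25, 43, 14])
sumlist([12, 40, 25, 43, 14]) = 12 + sumlist([40, 25, 43, 14])
sumlist([40, 25, 43, 14]) = 40 + sumlist([25, 43, 14])
sumlist([25, 43, 14]) = 25 + sumlist([43, 14])
sumlist([43, 14]) = 43 + sumlist([14])
sumlist([14]) = 14 + sumlist([])
sumlist([]) = 0  (base case)
Total: 24 + 8 + 12 + 40 + 25 + 43 + 14 + 0 = 166

166


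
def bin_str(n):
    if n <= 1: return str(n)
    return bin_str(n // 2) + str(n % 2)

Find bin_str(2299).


bin_str(2299) = bin_str(1149) + '1'
bin_str(1149) = bin_str(574) + '1'
bin_str(574) = bin_str(287) + '0'
bin_str(287) = bin_str(143) + '1'
bin_str(143) = bin_str(71) + '1'
bin_str(71) = bin_str(35) + '1'
bin_str(35) = bin_str(17) + '1'
bin_str(17) = bin_str(8) + '1'
bin_str(8) = bin_str(4) + '0'
bin_str(4) = bin_str(2) + '0'
bin_str(2) = bin_str(1) + '0'
bin_str(1) = '1'  (base case)
Concatenating: '1' + '0' + '0' + '0' + '1' + '1' + '1' + '1' + '1' + '0' + '1' + '1' = '100011111011'

100011111011


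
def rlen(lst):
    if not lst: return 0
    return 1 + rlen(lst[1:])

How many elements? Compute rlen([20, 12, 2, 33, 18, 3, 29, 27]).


rlen([20, 12, 2, 33, 18, 3, 29, 27]) = 1 + rlen([12, 2, 33, 18, 3, 29, 27])
rlen([12, 2, 33, 18, 3, 29, 27]) = 1 + rlen([2, 33, 18, 3, 29, 27])
rlen([2, 33, 18, 3, 29, 27]) = 1 + rlen([33, 18, 3, 29, 27])
rlen([33, 18, 3, 29, 27]) = 1 + rlen([18, 3, 29, 27])
rlen([18, 3, 29, 27]) = 1 + rlen([3, 29, 27])
rlen([3, 29, 27]) = 1 + rlen([29, 27])
rlen([29, 27]) = 1 + rlen([27])
rlen([27]) = 1 + rlen([])
rlen([]) = 0  (base case)
Unwinding: 1 + 1 + 1 + 1 + 1 + 1 + 1 + 1 + 0 = 8

8


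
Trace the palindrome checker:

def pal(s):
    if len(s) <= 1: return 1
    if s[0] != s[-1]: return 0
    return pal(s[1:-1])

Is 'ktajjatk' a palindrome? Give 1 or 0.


pal('ktajjatk'): s[0]='k' == s[-1]='k' -> check pal('tajjat')
pal('tajjat'): s[0]='t' == s[-1]='t' -> check pal('ajja')
pal('ajja'): s[0]='a' == s[-1]='a' -> check pal('jj')
pal('jj'): s[0]='j' == s[-1]='j' -> check pal('')
pal(''): len <= 1 -> return 1  (base case)
Result: 1 (palindrome)

1


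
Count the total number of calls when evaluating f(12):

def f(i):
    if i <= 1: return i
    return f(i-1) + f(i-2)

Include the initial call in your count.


Let C(n) = total calls for f(n)
C(0) = 1, C(1) = 1
C(2) = 1 + C(1) + C(0) = 1 + 1 + 1 = 3
C(3) = 1 + C(2) + C(1) = 1 + 3 + 1 = 5
C(4) = 1 + C(3) + C(2) = 1 + 5 + 3 = 9
C(5) = 1 + C(4) + C(3) = 1 + 9 + 5 = 15
C(6) = 1 + C(5) + C(4) = 1 + 15 + 9 = 25
C(7) = 1 + C(6) + C(5) = 1 + 25 + 15 = 41
C(8) = 1 + C(7) + C(6) = 1 + 41 + 25 = 67
C(9) = 1 + C(8) + C(7) = 1 + 67 + 41 = 109
C(10) = 1 + C(9) + C(8) = 1 + 109 + 67 = 177
C(11) = 1 + C(10) + C(9) = 1 + 177 + 109 = 287
C(12) = 1 + C(11) + C(10) = 1 + 287 + 177 = 465

465


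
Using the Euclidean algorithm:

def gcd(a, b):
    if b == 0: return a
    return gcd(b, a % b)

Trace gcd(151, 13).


gcd(151, 13) = gcd(13, 8)
gcd(13, 8) = gcd(8, 5)
gcd(8, 5) = gcd(5, 3)
gcd(5, 3) = gcd(3, 2)
gcd(3, 2) = gcd(2, 1)
gcd(2, 1) = gcd(1, 0)
gcd(1, 0) = 1  (base case)

1


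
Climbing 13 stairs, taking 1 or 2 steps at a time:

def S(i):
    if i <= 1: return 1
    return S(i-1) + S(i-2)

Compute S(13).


Building up from base cases:
S(0) = 1
S(1) = 1
S(2) = S(1) + S(0) = 1 + 1 = 2
S(3) = S(2) + S(1) = 2 + 1 = 3
S(4) = S(3) + S(2) = 3 + 2 = 5
S(5) = S(4) + S(3) = 5 + 3 = 8
S(6) = S(5) + S(4) = 8 + 5 = 13
S(7) = S(6) + S(5) = 13 + 8 = 21
S(8) = S(7) + S(6) = 21 + 13 = 34
S(9) = S(8) + S(7) = 34 + 21 = 55
S(10) = S(9) + S(8) = 55 + 34 = 89
S(11) = S(10) + S(9) = 89 + 55 = 144
S(12) = S(11) + S(10) = 144 + 89 = 233
S(13) = S(12) + S(11) = 233 + 144 = 377

377


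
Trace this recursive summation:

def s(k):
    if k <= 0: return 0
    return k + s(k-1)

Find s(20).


s(20)
= 20 + 19 + 18 + 17 + 16 + 15 + 14 + 13 + 12 + 11 + 10 + 9 + 8 + 7 + 6 + 5 + 4 + 3 + 2 + 1 + s(0)
= 20 + 19 + 18 + 17 + 16 + 15 + 14 + 13 + 12 + 11 + 10 + 9 + 8 + 7 + 6 + 5 + 4 + 3 + 2 + 1 + 0
= 210

210


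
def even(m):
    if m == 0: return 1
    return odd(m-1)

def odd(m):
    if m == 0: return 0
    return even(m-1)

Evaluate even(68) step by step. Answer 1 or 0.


even(68) = odd(67)
odd(67) = even(66)
even(66) = odd(65)
odd(65) = even(64)
even(64) = odd(63)
odd(63) = even(62)
even(62) = odd(61)
odd(61) = even(60)
even(60) = odd(59)
odd(59) = even(58)
even(58) = odd(57)
odd(57) = even(56)
even(56) = odd(55)
odd(55) = even(54)
even(54) = odd(53)
odd(53) = even(52)
even(52) = odd(51)
odd(51) = even(50)
even(50) = odd(49)
odd(49) = even(48)
even(48) = odd(47)
odd(47) = even(46)
even(46) = odd(45)
odd(45) = even(44)
even(44) = odd(43)
odd(43) = even(42)
even(42) = odd(41)
odd(41) = even(40)
even(40) = odd(39)
odd(39) = even(38)
even(38) = odd(37)
odd(37) = even(36)
even(36) = odd(35)
odd(35) = even(34)
even(34) = odd(33)
odd(33) = even(32)
even(32) = odd(31)
odd(31) = even(30)
even(30) = odd(29)
odd(29) = even(28)
even(28) = odd(27)
odd(27) = even(26)
even(26) = odd(25)
odd(25) = even(24)
even(24) = odd(23)
odd(23) = even(22)
even(22) = odd(21)
odd(21) = even(20)
even(20) = odd(19)
odd(19) = even(18)
even(18) = odd(17)
odd(17) = even(16)
even(16) = odd(15)
odd(15) = even(14)
even(14) = odd(13)
odd(13) = even(12)
even(12) = odd(11)
odd(11) = even(10)
even(10) = odd(9)
odd(9) = even(8)
even(8) = odd(7)
odd(7) = even(6)
even(6) = odd(5)
odd(5) = even(4)
even(4) = odd(3)
odd(3) = even(2)
even(2) = odd(1)
odd(1) = even(0)
even(0) = 1  (base case)
Result: 1

1


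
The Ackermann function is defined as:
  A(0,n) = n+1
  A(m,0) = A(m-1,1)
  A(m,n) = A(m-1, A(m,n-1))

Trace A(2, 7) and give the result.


A(2, 7) = A(1, A(2, 6))
  A(2, 6) = A(1, A(2, 5))
    A(2, 5) = A(1, A(2, 4))
      A(2, 4) = A(1, A(2, 3))
        A(2, 3) = A(1, A(2, 2))
          A(2, 2) = A(1, A(2, 1))
          A(2, 1) = A(1, A(2, 0))
          A(2, 0) = A(1, 1)
          A(1, 1) = A(0, A(1, 0))
          A(1, 0) = A(0, 1)
          A(0, 1) = 2
            = A(0, 2)
          A(0, 2) = 3
            = A(1, 3)
          A(1, 3) = A(0, A(1, 2))
          A(1, 2) = A(0, A(1, 1))
          A(1, 1) = A(0, A(1, 0))
          A(1, 0) = A(0, 1)
          A(0, 1) = 2
            = A(0, 2)
          A(0, 2) = 3
            = A(0, 3)
          A(0, 3) = 4
            = A(0, 4)
          A(0, 4) = 5
... (trace truncated)
Result: A(2, 7) = 17

17


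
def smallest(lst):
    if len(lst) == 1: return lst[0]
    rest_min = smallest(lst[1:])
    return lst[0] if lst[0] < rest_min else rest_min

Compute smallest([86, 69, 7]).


smallest([86, 69, 7]): compare 86 with smallest([69, 7])
smallest([69, 7]): compare 69 with smallest([7])
smallest([7]) = 7  (base case)
Compare 69 with 7 -> 7
Compare 86 with 7 -> 7

7


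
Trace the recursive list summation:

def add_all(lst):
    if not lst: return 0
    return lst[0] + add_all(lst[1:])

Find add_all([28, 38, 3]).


add_all([28, 38, 3]) = 28 + add_all([38, 3])
add_all([38, 3]) = 38 + add_all([3])
add_all([3]) = 3 + add_all([])
add_all([]) = 0  (base case)
Total: 28 + 38 + 3 + 0 = 69

69


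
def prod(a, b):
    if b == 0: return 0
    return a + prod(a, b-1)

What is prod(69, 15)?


prod(69, 15) = 69 + prod(69, 14)
prod(69, 14) = 69 + prod(69, 13)
prod(69, 13) = 69 + prod(69, 12)
prod(69, 12) = 69 + prod(69, 11)
prod(69, 11) = 69 + prod(69, 10)
prod(69, 10) = 69 + prod(69, 9)
prod(69, 9) = 69 + prod(69, 8)
prod(69, 8) = 69 + prod(69, 7)
prod(69, 7) = 69 + prod(69, 6)
prod(69, 6) = 69 + prod(69, 5)
prod(69, 5) = 69 + prod(69, 4)
prod(69, 4) = 69 + prod(69, 3)
prod(69, 3) = 69 + prod(69, 2)
prod(69, 2) = 69 + prod(69, 1)
prod(69, 1) = 69 + prod(69, 0)
prod(69, 0) = 0  (base case)
Total: 69 + 69 + 69 + 69 + 69 + 69 + 69 + 69 + 69 + 69 + 69 + 69 + 69 + 69 + 69 + 0 = 1035

1035


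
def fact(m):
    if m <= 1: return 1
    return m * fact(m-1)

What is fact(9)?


fact(9)
= 9 * fact(8)
= 9 * 8 * fact(7)
= 9 * 8 * 7 * fact(6)
= 9 * 8 * 7 * 6 * fact(5)
= 9 * 8 * 7 * 6 * 5 * fact(4)
= 9 * 8 * 7 * 6 * 5 * 4 * fact(3)
= 9 * 8 * 7 * 6 * 5 * 4 * 3 * fact(2)
= 9 * 8 * 7 * 6 * 5 * 4 * 3 * 2 * fact(1)
= 9 * 8 * 7 * 6 * 5 * 4 * 3 * 2 * 1
= 362880

362880


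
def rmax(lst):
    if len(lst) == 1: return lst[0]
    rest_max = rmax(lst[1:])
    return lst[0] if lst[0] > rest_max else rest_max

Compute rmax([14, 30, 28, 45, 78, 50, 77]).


rmax([14, 30, 28, 45, 78, 50, 77]): compare 14 with rmax([30, 28, 45, 78, 50, 77])
rmax([30, 28, 45, 78, 50, 77]): compare 30 with rmax([28, 45, 78, 50, 77])
rmax([28, 45, 78, 50, 77]): compare 28 with rmax([45, 78, 50, 77])
rmax([45, 78, 50, 77]): compare 45 with rmax([78, 50, 77])
rmax([78, 50, 77]): compare 78 with rmax([50, 77])
rmax([50, 77]): compare 50 with rmax([77])
rmax([77]) = 77  (base case)
Compare 50 with 77 -> 77
Compare 78 with 77 -> 78
Compare 45 with 78 -> 78
Compare 28 with 78 -> 78
Compare 30 with 78 -> 78
Compare 14 with 78 -> 78

78


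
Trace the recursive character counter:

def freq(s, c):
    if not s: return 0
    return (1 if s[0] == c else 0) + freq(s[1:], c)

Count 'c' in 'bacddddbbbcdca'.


s[0]='b' != 'c' -> 0
s[0]='a' != 'c' -> 0
s[0]='c' == 'c' -> 1
s[0]='d' != 'c' -> 0
s[0]='d' != 'c' -> 0
s[0]='d' != 'c' -> 0
s[0]='d' != 'c' -> 0
s[0]='b' != 'c' -> 0
s[0]='b' != 'c' -> 0
s[0]='b' != 'c' -> 0
s[0]='c' == 'c' -> 1
s[0]='d' != 'c' -> 0
s[0]='c' == 'c' -> 1
s[0]='a' != 'c' -> 0
Sum: 0 + 0 + 1 + 0 + 0 + 0 + 0 + 0 + 0 + 0 + 1 + 0 + 1 + 0 = 3

3


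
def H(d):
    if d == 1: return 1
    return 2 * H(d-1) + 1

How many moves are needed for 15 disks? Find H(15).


H(15) = 2 * H(14) + 1
H(14) = 2 * H(13) + 1
H(13) = 2 * H(12) + 1
H(12) = 2 * H(11) + 1
H(11) = 2 * H(10) + 1
H(10) = 2 * H(9) + 1
H(9) = 2 * H(8) + 1
H(8) = 2 * H(7) + 1
H(7) = 2 * H(6) + 1
H(6) = 2 * H(5) + 1
H(5) = 2 * H(4) + 1
H(4) = 2 * H(3) + 1
H(3) = 2 * H(2) + 1
H(2) = 2 * H(1) + 1
H(1) = 1  (base case)
H(2) = 2 * 1 + 1 = 3
H(3) = 2 * 3 + 1 = 7
H(4) = 2 * 7 + 1 = 15
H(5) = 2 * 15 + 1 = 31
H(6) = 2 * 31 + 1 = 63
H(7) = 2 * 63 + 1 = 127
H(8) = 2 * 127 + 1 = 255
H(9) = 2 * 255 + 1 = 511
H(10) = 2 * 511 + 1 = 1023
H(11) = 2 * 1023 + 1 = 2047
H(12) = 2 * 2047 + 1 = 4095
H(13) = 2 * 4095 + 1 = 8191
H(14) = 2 * 8191 + 1 = 16383
H(15) = 2 * 16383 + 1 = 32767

32767


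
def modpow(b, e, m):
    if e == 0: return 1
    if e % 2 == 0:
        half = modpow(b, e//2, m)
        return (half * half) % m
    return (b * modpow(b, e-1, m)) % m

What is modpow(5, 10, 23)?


modpow(5, 10, 23): e is even, compute modpow(5, 5, 23)
  modpow(5, 5, 23): e is odd, compute modpow(5, 4, 23)
    modpow(5, 4, 23): e is even, compute modpow(5, 2, 23)
      modpow(5, 2, 23): e is even, compute modpow(5, 1, 23)
        modpow(5, 1, 23): e is odd, compute modpow(5, 0, 23)
          modpow(5, 0, 23) = 1
        (5 * 1) % 23 = 5
      half=5, (5*5) % 23 = 2
    half=2, (2*2) % 23 = 4
  (5 * 4) % 23 = 20
half=20, (20*20) % 23 = 9

9


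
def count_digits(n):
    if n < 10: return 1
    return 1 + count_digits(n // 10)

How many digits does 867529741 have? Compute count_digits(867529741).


count_digits(867529741) = 1 + count_digits(86752974)
count_digits(86752974) = 1 + count_digits(8675297)
count_digits(8675297) = 1 + count_digits(867529)
count_digits(867529) = 1 + count_digits(86752)
count_digits(86752) = 1 + count_digits(8675)
count_digits(8675) = 1 + count_digits(867)
count_digits(867) = 1 + count_digits(86)
count_digits(86) = 1 + count_digits(8)
count_digits(8) = 1  (base case: 8 < 10)
Unwinding: 1 + 1 + 1 + 1 + 1 + 1 + 1 + 1 + 1 = 9

9


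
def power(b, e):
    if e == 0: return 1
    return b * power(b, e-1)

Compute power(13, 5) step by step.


power(13, 5)
= 13 * power(13, 4)
= 13 * 13 * power(13, 3)
= 13 * 13 * 13 * power(13, 2)
= 13 * 13 * 13 * 13 * power(13, 1)
= 13 * 13 * 13 * 13 * 13 * power(13, 0)
= 13 * 13 * 13 * 13 * 13 * 1
= 371293

371293


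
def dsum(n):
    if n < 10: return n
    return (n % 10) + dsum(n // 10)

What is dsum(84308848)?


dsum(84308848) = 8 + dsum(8430884)
dsum(8430884) = 4 + dsum(843088)
dsum(843088) = 8 + dsum(84308)
dsum(84308) = 8 + dsum(8430)
dsum(8430) = 0 + dsum(843)
dsum(843) = 3 + dsum(84)
dsum(84) = 4 + dsum(8)
dsum(8) = 8  (base case)
Total: 8 + 4 + 8 + 8 + 0 + 3 + 4 + 8 = 43

43


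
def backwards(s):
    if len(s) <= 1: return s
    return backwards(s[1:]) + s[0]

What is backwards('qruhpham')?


backwards('qruhpham') = backwards('ruhpham') + 'q'
backwards('ruhpham') = backwards('uhpham') + 'r'
backwards('uhpham') = backwards('hpham') + 'u'
backwards('hpham') = backwards('pham') + 'h'
backwards('pham') = backwards('ham') + 'p'
backwards('ham') = backwards('am') + 'h'
backwards('am') = backwards('m') + 'a'
backwards('m') = 'm'  (base case)
Concatenating: 'm' + 'a' + 'h' + 'p' + 'h' + 'u' + 'r' + 'q' = 'mahphurq'

mahphurq


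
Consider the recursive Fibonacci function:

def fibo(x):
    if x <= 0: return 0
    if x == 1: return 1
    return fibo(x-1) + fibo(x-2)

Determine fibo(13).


Computing fibo(13) bottom-up:
fibo(0) = 0
fibo(1) = 1
fibo(2) = fibo(1) + fibo(0) = 1 + 0 = 1
fibo(3) = fibo(2) + fibo(1) = 1 + 1 = 2
fibo(4) = fibo(3) + fibo(2) = 2 + 1 = 3
fibo(5) = fibo(4) + fibo(3) = 3 + 2 = 5
fibo(6) = fibo(5) + fibo(4) = 5 + 3 = 8
fibo(7) = fibo(6) + fibo(5) = 8 + 5 = 13
fibo(8) = fibo(7) + fibo(6) = 13 + 8 = 21
fibo(9) = fibo(8) + fibo(7) = 21 + 13 = 34
fibo(10) = fibo(9) + fibo(8) = 34 + 21 = 55
fibo(11) = fibo(10) + fibo(9) = 55 + 34 = 89
fibo(12) = fibo(11) + fibo(10) = 89 + 55 = 144
fibo(13) = fibo(12) + fibo(11) = 144 + 89 = 233

233


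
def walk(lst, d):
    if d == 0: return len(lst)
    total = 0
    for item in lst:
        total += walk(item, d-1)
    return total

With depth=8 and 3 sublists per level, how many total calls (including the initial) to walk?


At depth 0 (root): 1 call
At depth 1: each of 1 parents calls walk on 3 children = 3 calls
At depth 2: each of 3 parents calls walk on 3 children = 9 calls
At depth 3: each of 9 parents calls walk on 3 children = 27 calls
At depth 4: each of 27 parents calls walk on 3 children = 81 calls
At depth 5: each of 81 parents calls walk on 3 children = 243 calls
At depth 6: each of 243 parents calls walk on 3 children = 729 calls
At depth 7: each of 729 parents calls walk on 3 children = 2187 calls
At depth 8: each of 2187 parents calls walk on 3 children = 6561 calls
Total: 1 + 3 + 9 + 27 + 81 + 243 + 729 + 2187 + 6561 = 9841

9841


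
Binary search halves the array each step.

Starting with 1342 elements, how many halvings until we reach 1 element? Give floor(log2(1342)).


1342 / 2 = 671
671 / 2 = 335
335 / 2 = 167
167 / 2 = 83
83 / 2 = 41
41 / 2 = 20
20 / 2 = 10
10 / 2 = 5
5 / 2 = 2
2 / 2 = 1
Reached 1 after 10 halvings

10


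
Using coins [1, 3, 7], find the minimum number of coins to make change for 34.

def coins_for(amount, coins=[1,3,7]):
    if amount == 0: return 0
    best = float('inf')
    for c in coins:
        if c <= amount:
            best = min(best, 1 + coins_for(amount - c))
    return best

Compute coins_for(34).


Building up with DP:
coins_for(0) = 0
coins_for(1) = min(1+coins_for(0)=1+0=1) = 1
coins_for(2) = min(1+coins_for(1)=1+1=2) = 2
coins_for(3) = min(1+coins_for(2)=1+2=3, 1+coins_for(0)=1+0=1) = 1
coins_for(4) = min(1+coins_for(3)=1+1=2, 1+coins_for(1)=1+1=2) = 2
coins_for(5) = min(1+coins_for(4)=1+2=3, 1+coins_for(2)=1+2=3) = 3
coins_for(6) = min(1+coins_for(5)=1+3=4, 1+coins_for(3)=1+1=2) = 2
coins_for(7) = min(1+coins_for(6)=1+2=3, 1+coins_for(4)=1+2=3, 1+coins_for(0)=1+0=1) = 1
coins_for(8) = min(1+coins_for(7)=1+1=2, 1+coins_for(5)=1+3=4, 1+coins_for(1)=1+1=2) = 2
coins_for(9) = min(1+coins_for(8)=1+2=3, 1+coins_for(6)=1+2=3, 1+coins_for(2)=1+2=3) = 3
coins_for(10) = min(1+coins_for(9)=1+3=4, 1+coins_for(7)=1+1=2, 1+coins_for(3)=1+1=2) = 2
coins_for(11) = min(1+coins_for(10)=1+2=3, 1+coins_for(8)=1+2=3, 1+coins_for(4)=1+2=3) = 3
coins_for(12) = min(1+coins_for(11)=1+3=4, 1+coins_for(9)=1+3=4, 1+coins_for(5)=1+3=4) = 4
coins_for(13) = min(1+coins_for(12)=1+4=5, 1+coins_for(10)=1+2=3, 1+coins_for(6)=1+2=3) = 3
coins_for(14) = min(1+coins_for(13)=1+3=4, 1+coins_for(11)=1+3=4, 1+coins_for(7)=1+1=2) = 2
coins_for(15) = min(1+coins_for(14)=1+2=3, 1+coins_for(12)=1+4=5, 1+coins_for(8)=1+2=3) = 3
coins_for(16) = min(1+coins_for(15)=1+3=4, 1+coins_for(13)=1+3=4, 1+coins_for(9)=1+3=4) = 4
coins_for(17) = min(1+coins_for(16)=1+4=5, 1+coins_for(14)=1+2=3, 1+coins_for(10)=1+2=3) = 3
coins_for(18) = min(1+coins_for(17)=1+3=4, 1+coins_for(15)=1+3=4, 1+coins_for(11)=1+3=4) = 4
coins_for(19) = min(1+coins_for(18)=1+4=5, 1+coins_for(16)=1+4=5, 1+coins_for(12)=1+4=5) = 5
coins_for(20) = min(1+coins_for(19)=1+5=6, 1+coins_for(17)=1+3=4, 1+coins_for(13)=1+3=4) = 4
coins_for(21) = min(1+coins_for(20)=1+4=5, 1+coins_for(18)=1+4=5, 1+coins_for(14)=1+2=3) = 3
coins_for(22) = min(1+coins_for(21)=1+3=4, 1+coins_for(19)=1+5=6, 1+coins_for(15)=1+3=4) = 4
coins_for(23) = min(1+coins_for(22)=1+4=5, 1+coins_for(20)=1+4=5, 1+coins_for(16)=1+4=5) = 5
coins_for(24) = min(1+coins_for(23)=1+5=6, 1+coins_for(21)=1+3=4, 1+coins_for(17)=1+3=4) = 4
coins_for(25) = min(1+coins_for(24)=1+4=5, 1+coins_for(22)=1+4=5, 1+coins_for(18)=1+4=5) = 5
coins_for(26) = min(1+coins_for(25)=1+5=6, 1+coins_for(23)=1+5=6, 1+coins_for(19)=1+5=6) = 6
coins_for(27) = min(1+coins_for(26)=1+6=7, 1+coins_for(24)=1+4=5, 1+coins_for(20)=1+4=5) = 5
coins_for(28) = min(1+coins_for(27)=1+5=6, 1+coins_for(25)=1+5=6, 1+coins_for(21)=1+3=4) = 4
coins_for(29) = min(1+coins_for(28)=1+4=5, 1+coins_for(26)=1+6=7, 1+coins_for(22)=1+4=5) = 5
coins_for(30) = min(1+coins_for(29)=1+5=6, 1+coins_for(27)=1+5=6, 1+coins_for(23)=1+5=6) = 6
coins_for(31) = min(1+coins_for(30)=1+6=7, 1+coins_for(28)=1+4=5, 1+coins_for(24)=1+4=5) = 5
coins_for(32) = min(1+coins_for(31)=1+5=6, 1+coins_for(29)=1+5=6, 1+coins_for(25)=1+5=6) = 6
coins_for(33) = min(1+coins_for(32)=1+6=7, 1+coins_for(30)=1+6=7, 1+coins_for(26)=1+6=7) = 7
coins_for(34) = min(1+coins_for(33)=1+7=8, 1+coins_for(31)=1+5=6, 1+coins_for(27)=1+5=6) = 6

6


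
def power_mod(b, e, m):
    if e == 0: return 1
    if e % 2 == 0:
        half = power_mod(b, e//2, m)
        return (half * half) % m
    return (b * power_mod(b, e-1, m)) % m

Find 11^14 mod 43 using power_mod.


power_mod(11, 14, 43): e is even, compute power_mod(11, 7, 43)
  power_mod(11, 7, 43): e is odd, compute power_mod(11, 6, 43)
    power_mod(11, 6, 43): e is even, compute power_mod(11, 3, 43)
      power_mod(11, 3, 43): e is odd, compute power_mod(11, 2, 43)
        power_mod(11, 2, 43): e is even, compute power_mod(11, 1, 43)
          power_mod(11, 1, 43): e is odd, compute power_mod(11, 0, 43)
          power_mod(11, 0, 43) = 1
          (11 * 1) % 43 = 11
        half=11, (11*11) % 43 = 35
      (11 * 35) % 43 = 41
    half=41, (41*41) % 43 = 4
  (11 * 4) % 43 = 1
half=1, (1*1) % 43 = 1

1


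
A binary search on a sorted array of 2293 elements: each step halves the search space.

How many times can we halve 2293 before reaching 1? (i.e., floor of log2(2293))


2293 / 2 = 1146
1146 / 2 = 573
573 / 2 = 286
286 / 2 = 143
143 / 2 = 71
71 / 2 = 35
35 / 2 = 17
17 / 2 = 8
8 / 2 = 4
4 / 2 = 2
2 / 2 = 1
Reached 1 after 11 halvings

11


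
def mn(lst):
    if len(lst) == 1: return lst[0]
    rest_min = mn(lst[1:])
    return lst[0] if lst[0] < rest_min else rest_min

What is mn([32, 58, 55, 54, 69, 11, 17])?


mn([32, 58, 55, 54, 69, 11, 17]): compare 32 with mn([58, 55, 54, 69, 11, 17])
mn([58, 55, 54, 69, 11, 17]): compare 58 with mn([55, 54, 69, 11, 17])
mn([55, 54, 69, 11, 17]): compare 55 with mn([54, 69, 11, 17])
mn([54, 69, 11, 17]): compare 54 with mn([69, 11, 17])
mn([69, 11, 17]): compare 69 with mn([11, 17])
mn([11, 17]): compare 11 with mn([17])
mn([17]) = 17  (base case)
Compare 11 with 17 -> 11
Compare 69 with 11 -> 11
Compare 54 with 11 -> 11
Compare 55 with 11 -> 11
Compare 58 with 11 -> 11
Compare 32 with 11 -> 11

11


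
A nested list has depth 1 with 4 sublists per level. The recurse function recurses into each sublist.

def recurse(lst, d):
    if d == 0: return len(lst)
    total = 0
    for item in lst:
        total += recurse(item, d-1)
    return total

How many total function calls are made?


At depth 0 (root): 1 call
At depth 1: each of 1 parents calls recurse on 4 children = 4 calls
Total: 1 + 4 = 5

5


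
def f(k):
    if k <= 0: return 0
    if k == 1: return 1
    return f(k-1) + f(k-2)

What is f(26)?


Computing f(26) bottom-up:
f(0) = 0
f(1) = 1
f(2) = f(1) + f(0) = 1 + 0 = 1
f(3) = f(2) + f(1) = 1 + 1 = 2
f(4) = f(3) + f(2) = 2 + 1 = 3
f(5) = f(4) + f(3) = 3 + 2 = 5
f(6) = f(5) + f(4) = 5 + 3 = 8
f(7) = f(6) + f(5) = 8 + 5 = 13
f(8) = f(7) + f(6) = 13 + 8 = 21
f(9) = f(8) + f(7) = 21 + 13 = 34
f(10) = f(9) + f(8) = 34 + 21 = 55
f(11) = f(10) + f(9) = 55 + 34 = 89
f(12) = f(11) + f(10) = 89 + 55 = 144
f(13) = f(12) + f(11) = 144 + 89 = 233
f(14) = f(13) + f(12) = 233 + 144 = 377
f(15) = f(14) + f(13) = 377 + 233 = 610
f(16) = f(15) + f(14) = 610 + 377 = 987
f(17) = f(16) + f(15) = 987 + 610 = 1597
f(18) = f(17) + f(16) = 1597 + 987 = 2584
f(19) = f(18) + f(17) = 2584 + 1597 = 4181
f(20) = f(19) + f(18) = 4181 + 2584 = 6765
f(21) = f(20) + f(19) = 6765 + 4181 = 10946
f(22) = f(21) + f(20) = 10946 + 6765 = 17711
f(23) = f(22) + f(21) = 17711 + 10946 = 28657
f(24) = f(23) + f(22) = 28657 + 17711 = 46368
f(25) = f(24) + f(23) = 46368 + 28657 = 75025
f(26) = f(25) + f(24) = 75025 + 46368 = 121393

121393


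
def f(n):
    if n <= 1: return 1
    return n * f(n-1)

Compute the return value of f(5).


f(5)
= 5 * f(4)
= 5 * 4 * f(3)
= 5 * 4 * 3 * f(2)
= 5 * 4 * 3 * 2 * f(1)
= 5 * 4 * 3 * 2 * 1
= 120

120


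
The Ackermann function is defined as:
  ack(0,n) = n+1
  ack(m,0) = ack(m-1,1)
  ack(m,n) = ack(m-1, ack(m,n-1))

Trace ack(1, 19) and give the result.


ack(1, 19) = ack(0, ack(1, 18))
  ack(1, 18) = ack(0, ack(1, 17))
    ack(1, 17) = ack(0, ack(1, 16))
      ack(1, 16) = ack(0, ack(1, 15))
        ack(1, 15) = ack(0, ack(1, 14))
          ack(1, 14) = ack(0, ack(1, 13))
          ack(1, 13) = ack(0, ack(1, 12))
          ack(1, 12) = ack(0, ack(1, 11))
          ack(1, 11) = ack(0, ack(1, 10))
          ack(1, 10) = ack(0, ack(1, 9))
          ack(1, 9) = ack(0, ack(1, 8))
          ack(1, 8) = ack(0, ack(1, 7))
          ack(1, 7) = ack(0, ack(1, 6))
          ack(1, 6) = ack(0, ack(1, 5))
          ack(1, 5) = ack(0, ack(1, 4))
          ack(1, 4) = ack(0, ack(1, 3))
          ack(1, 3) = ack(0, ack(1, 2))
          ack(1, 2) = ack(0, ack(1, 1))
          ack(1, 1) = ack(0, ack(1, 0))
          ack(1, 0) = ack(0, 1)
          ack(0, 1) = 2
            = ack(0, 2)
          ack(0, 2) = 3
            = ack(0, 3)
          ack(0, 3) = 4
... (trace truncated)
Result: ack(1, 19) = 21

21


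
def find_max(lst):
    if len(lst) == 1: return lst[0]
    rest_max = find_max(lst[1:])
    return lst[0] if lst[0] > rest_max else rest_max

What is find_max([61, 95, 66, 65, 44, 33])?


find_max([61, 95, 66, 65, 44, 33]): compare 61 with find_max([95, 66, 65, 44, 33])
find_max([95, 66, 65, 44, 33]): compare 95 with find_max([66, 65, 44, 33])
find_max([66, 65, 44, 33]): compare 66 with find_max([65, 44, 33])
find_max([65, 44, 33]): compare 65 with find_max([44, 33])
find_max([44, 33]): compare 44 with find_max([33])
find_max([33]) = 33  (base case)
Compare 44 with 33 -> 44
Compare 65 with 44 -> 65
Compare 66 with 65 -> 66
Compare 95 with 66 -> 95
Compare 61 with 95 -> 95

95


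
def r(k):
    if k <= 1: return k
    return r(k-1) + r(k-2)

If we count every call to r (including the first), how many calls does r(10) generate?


Let C(n) = total calls for r(n)
C(0) = 1, C(1) = 1
C(2) = 1 + C(1) + C(0) = 1 + 1 + 1 = 3
C(3) = 1 + C(2) + C(1) = 1 + 3 + 1 = 5
C(4) = 1 + C(3) + C(2) = 1 + 5 + 3 = 9
C(5) = 1 + C(4) + C(3) = 1 + 9 + 5 = 15
C(6) = 1 + C(5) + C(4) = 1 + 15 + 9 = 25
C(7) = 1 + C(6) + C(5) = 1 + 25 + 15 = 41
C(8) = 1 + C(7) + C(6) = 1 + 41 + 25 = 67
C(9) = 1 + C(8) + C(7) = 1 + 67 + 41 = 109
C(10) = 1 + C(9) + C(8) = 1 + 109 + 67 = 177

177


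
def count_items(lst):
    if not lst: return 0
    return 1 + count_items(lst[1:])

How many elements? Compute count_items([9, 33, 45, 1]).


count_items([9, 33, 45, 1]) = 1 + count_items([33, 45, 1])
count_items([33, 45, 1]) = 1 + count_items([45, 1])
count_items([45, 1]) = 1 + count_items([1])
count_items([1]) = 1 + count_items([])
count_items([]) = 0  (base case)
Unwinding: 1 + 1 + 1 + 1 + 0 = 4

4


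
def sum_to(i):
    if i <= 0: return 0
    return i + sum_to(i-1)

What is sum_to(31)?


sum_to(31)
= 31 + 30 + 29 + 28 + 27 + 26 + 25 + 24 + 23 + 22 + 21 + 20 + 19 + 18 + 17 + 16 + 15 + 14 + 13 + 12 + 11 + 10 + 9 + 8 + 7 + 6 + 5 + 4 + 3 + 2 + 1 + sum_to(0)
= 31 + 30 + 29 + 28 + 27 + 26 + 25 + 24 + 23 + 22 + 21 + 20 + 19 + 18 + 17 + 16 + 15 + 14 + 13 + 12 + 11 + 10 + 9 + 8 + 7 + 6 + 5 + 4 + 3 + 2 + 1 + 0
= 496

496


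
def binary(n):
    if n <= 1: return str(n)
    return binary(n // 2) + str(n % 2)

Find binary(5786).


binary(5786) = binary(2893) + '0'
binary(2893) = binary(1446) + '1'
binary(1446) = binary(723) + '0'
binary(723) = binary(361) + '1'
binary(361) = binary(180) + '1'
binary(180) = binary(90) + '0'
binary(90) = binary(45) + '0'
binary(45) = binary(22) + '1'
binary(22) = binary(11) + '0'
binary(11) = binary(5) + '1'
binary(5) = binary(2) + '1'
binary(2) = binary(1) + '0'
binary(1) = '1'  (base case)
Concatenating: '1' + '0' + '1' + '1' + '0' + '1' + '0' + '0' + '1' + '1' + '0' + '1' + '0' = '1011010011010'

1011010011010


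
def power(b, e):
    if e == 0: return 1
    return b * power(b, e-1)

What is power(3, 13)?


power(3, 13)
= 3 * power(3, 12)
= 3 * 3 * power(3, 11)
= 3 * 3 * 3 * power(3, 10)
= 3 * 3 * 3 * 3 * power(3, 9)
= 3 * 3 * 3 * 3 * 3 * power(3, 8)
= 3 * 3 * 3 * 3 * 3 * 3 * power(3, 7)
= 3 * 3 * 3 * 3 * 3 * 3 * 3 * power(3, 6)
= 3 * 3 * 3 * 3 * 3 * 3 * 3 * 3 * power(3, 5)
= 3 * 3 * 3 * 3 * 3 * 3 * 3 * 3 * 3 * power(3, 4)
= 3 * 3 * 3 * 3 * 3 * 3 * 3 * 3 * 3 * 3 * power(3, 3)
= 3 * 3 * 3 * 3 * 3 * 3 * 3 * 3 * 3 * 3 * 3 * power(3, 2)
= 3 * 3 * 3 * 3 * 3 * 3 * 3 * 3 * 3 * 3 * 3 * 3 * power(3, 1)
= 3 * 3 * 3 * 3 * 3 * 3 * 3 * 3 * 3 * 3 * 3 * 3 * 3 * power(3, 0)
= 3 * 3 * 3 * 3 * 3 * 3 * 3 * 3 * 3 * 3 * 3 * 3 * 3 * 1
= 1594323

1594323


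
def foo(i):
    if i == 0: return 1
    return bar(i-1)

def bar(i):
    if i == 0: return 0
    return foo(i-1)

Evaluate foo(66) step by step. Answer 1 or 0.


foo(66) = bar(65)
bar(65) = foo(64)
foo(64) = bar(63)
bar(63) = foo(62)
foo(62) = bar(61)
bar(61) = foo(60)
foo(60) = bar(59)
bar(59) = foo(58)
foo(58) = bar(57)
bar(57) = foo(56)
foo(56) = bar(55)
bar(55) = foo(54)
foo(54) = bar(53)
bar(53) = foo(52)
foo(52) = bar(51)
bar(51) = foo(50)
foo(50) = bar(49)
bar(49) = foo(48)
foo(48) = bar(47)
bar(47) = foo(46)
foo(46) = bar(45)
bar(45) = foo(44)
foo(44) = bar(43)
bar(43) = foo(42)
foo(42) = bar(41)
bar(41) = foo(40)
foo(40) = bar(39)
bar(39) = foo(38)
foo(38) = bar(37)
bar(37) = foo(36)
foo(36) = bar(35)
bar(35) = foo(34)
foo(34) = bar(33)
bar(33) = foo(32)
foo(32) = bar(31)
bar(31) = foo(30)
foo(30) = bar(29)
bar(29) = foo(28)
foo(28) = bar(27)
bar(27) = foo(26)
foo(26) = bar(25)
bar(25) = foo(24)
foo(24) = bar(23)
bar(23) = foo(22)
foo(22) = bar(21)
bar(21) = foo(20)
foo(20) = bar(19)
bar(19) = foo(18)
foo(18) = bar(17)
bar(17) = foo(16)
foo(16) = bar(15)
bar(15) = foo(14)
foo(14) = bar(13)
bar(13) = foo(12)
foo(12) = bar(11)
bar(11) = foo(10)
foo(10) = bar(9)
bar(9) = foo(8)
foo(8) = bar(7)
bar(7) = foo(6)
foo(6) = bar(5)
bar(5) = foo(4)
foo(4) = bar(3)
bar(3) = foo(2)
foo(2) = bar(1)
bar(1) = foo(0)
foo(0) = 1  (base case)
Result: 1

1


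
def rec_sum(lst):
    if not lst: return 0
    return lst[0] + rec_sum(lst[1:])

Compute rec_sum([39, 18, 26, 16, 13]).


rec_sum([39, 18, 26, 16, 13]) = 39 + rec_sum([18, 26, 16, 13])
rec_sum([18, 26, 16, 13]) = 18 + rec_sum([26, 16, 13])
rec_sum([26, 16, 13]) = 26 + rec_sum([16, 13])
rec_sum([16, 13]) = 16 + rec_sum([13])
rec_sum([13]) = 13 + rec_sum([])
rec_sum([]) = 0  (base case)
Total: 39 + 18 + 26 + 16 + 13 + 0 = 112

112


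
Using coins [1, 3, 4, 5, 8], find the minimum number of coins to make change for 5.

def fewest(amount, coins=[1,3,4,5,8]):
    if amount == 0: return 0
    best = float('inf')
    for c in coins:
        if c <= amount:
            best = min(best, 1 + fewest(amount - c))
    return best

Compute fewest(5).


Building up with DP:
fewest(0) = 0
fewest(1) = min(1+fewest(0)=1+0=1) = 1
fewest(2) = min(1+fewest(1)=1+1=2) = 2
fewest(3) = min(1+fewest(2)=1+2=3, 1+fewest(0)=1+0=1) = 1
fewest(4) = min(1+fewest(3)=1+1=2, 1+fewest(1)=1+1=2, 1+fewest(0)=1+0=1) = 1
fewest(5) = min(1+fewest(4)=1+1=2, 1+fewest(2)=1+2=3, 1+fewest(1)=1+1=2, 1+fewest(0)=1+0=1) = 1

1


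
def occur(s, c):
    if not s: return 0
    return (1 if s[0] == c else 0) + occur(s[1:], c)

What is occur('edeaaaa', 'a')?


s[0]='e' != 'a' -> 0
s[0]='d' != 'a' -> 0
s[0]='e' != 'a' -> 0
s[0]='a' == 'a' -> 1
s[0]='a' == 'a' -> 1
s[0]='a' == 'a' -> 1
s[0]='a' == 'a' -> 1
Sum: 0 + 0 + 0 + 1 + 1 + 1 + 1 = 4

4


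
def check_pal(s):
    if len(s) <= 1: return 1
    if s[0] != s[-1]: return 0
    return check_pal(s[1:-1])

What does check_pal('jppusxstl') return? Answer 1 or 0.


check_pal('jppusxstl'): s[0]='j' != s[-1]='l' -> return 0
Result: 0 (not a palindrome)

0


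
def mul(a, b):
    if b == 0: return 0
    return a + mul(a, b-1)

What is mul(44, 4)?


mul(44, 4) = 44 + mul(44, 3)
mul(44, 3) = 44 + mul(44, 2)
mul(44, 2) = 44 + mul(44, 1)
mul(44, 1) = 44 + mul(44, 0)
mul(44, 0) = 0  (base case)
Total: 44 + 44 + 44 + 44 + 0 = 176

176


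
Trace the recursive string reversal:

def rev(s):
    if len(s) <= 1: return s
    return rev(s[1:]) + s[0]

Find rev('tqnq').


rev('tqnq') = rev('qnq') + 't'
rev('qnq') = rev('nq') + 'q'
rev('nq') = rev('q') + 'n'
rev('q') = 'q'  (base case)
Concatenating: 'q' + 'n' + 'q' + 't' = 'qnqt'

qnqt


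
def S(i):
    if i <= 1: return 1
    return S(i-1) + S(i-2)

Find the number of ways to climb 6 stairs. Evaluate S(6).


Building up from base cases:
S(0) = 1
S(1) = 1
S(2) = S(1) + S(0) = 1 + 1 = 2
S(3) = S(2) + S(1) = 2 + 1 = 3
S(4) = S(3) + S(2) = 3 + 2 = 5
S(5) = S(4) + S(3) = 5 + 3 = 8
S(6) = S(5) + S(4) = 8 + 5 = 13

13


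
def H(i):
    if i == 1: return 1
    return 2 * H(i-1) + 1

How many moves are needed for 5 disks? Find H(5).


H(5) = 2 * H(4) + 1
H(4) = 2 * H(3) + 1
H(3) = 2 * H(2) + 1
H(2) = 2 * H(1) + 1
H(1) = 1  (base case)
H(2) = 2 * 1 + 1 = 3
H(3) = 2 * 3 + 1 = 7
H(4) = 2 * 7 + 1 = 15
H(5) = 2 * 15 + 1 = 31

31


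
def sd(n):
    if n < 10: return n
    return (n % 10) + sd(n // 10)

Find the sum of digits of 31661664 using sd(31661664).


sd(31661664) = 4 + sd(3166166)
sd(3166166) = 6 + sd(316616)
sd(316616) = 6 + sd(31661)
sd(31661) = 1 + sd(3166)
sd(3166) = 6 + sd(316)
sd(316) = 6 + sd(31)
sd(31) = 1 + sd(3)
sd(3) = 3  (base case)
Total: 4 + 6 + 6 + 1 + 6 + 6 + 1 + 3 = 33

33


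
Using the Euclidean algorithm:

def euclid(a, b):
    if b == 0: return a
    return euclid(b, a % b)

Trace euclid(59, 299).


euclid(59, 299) = euclid(299, 59)
euclid(299, 59) = euclid(59, 4)
euclid(59, 4) = euclid(4, 3)
euclid(4, 3) = euclid(3, 1)
euclid(3, 1) = euclid(1, 0)
euclid(1, 0) = 1  (base case)

1


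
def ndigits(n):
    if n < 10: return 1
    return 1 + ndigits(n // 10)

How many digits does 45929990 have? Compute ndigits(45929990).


ndigits(45929990) = 1 + ndigits(4592999)
ndigits(4592999) = 1 + ndigits(459299)
ndigits(459299) = 1 + ndigits(45929)
ndigits(45929) = 1 + ndigits(4592)
ndigits(4592) = 1 + ndigits(459)
ndigits(459) = 1 + ndigits(45)
ndigits(45) = 1 + ndigits(4)
ndigits(4) = 1  (base case: 4 < 10)
Unwinding: 1 + 1 + 1 + 1 + 1 + 1 + 1 + 1 = 8

8


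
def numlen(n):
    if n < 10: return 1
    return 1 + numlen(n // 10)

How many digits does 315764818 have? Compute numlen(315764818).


numlen(315764818) = 1 + numlen(31576481)
numlen(31576481) = 1 + numlen(3157648)
numlen(3157648) = 1 + numlen(315764)
numlen(315764) = 1 + numlen(31576)
numlen(31576) = 1 + numlen(3157)
numlen(3157) = 1 + numlen(315)
numlen(315) = 1 + numlen(31)
numlen(31) = 1 + numlen(3)
numlen(3) = 1  (base case: 3 < 10)
Unwinding: 1 + 1 + 1 + 1 + 1 + 1 + 1 + 1 + 1 = 9

9


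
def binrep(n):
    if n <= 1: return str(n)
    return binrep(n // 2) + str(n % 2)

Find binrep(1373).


binrep(1373) = binrep(686) + '1'
binrep(686) = binrep(343) + '0'
binrep(343) = binrep(171) + '1'
binrep(171) = binrep(85) + '1'
binrep(85) = binrep(42) + '1'
binrep(42) = binrep(21) + '0'
binrep(21) = binrep(10) + '1'
binrep(10) = binrep(5) + '0'
binrep(5) = binrep(2) + '1'
binrep(2) = binrep(1) + '0'
binrep(1) = '1'  (base case)
Concatenating: '1' + '0' + '1' + '0' + '1' + '0' + '1' + '1' + '1' + '0' + '1' = '10101011101'

10101011101


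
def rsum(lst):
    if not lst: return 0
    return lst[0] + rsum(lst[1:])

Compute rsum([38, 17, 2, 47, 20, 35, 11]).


rsum([38, 17, 2, 47, 20, 35, 11]) = 38 + rsum([17, 2, 47, 20, 35, 11])
rsum([17, 2, 47, 20, 35, 11]) = 17 + rsum([2, 47, 20, 35, 11])
rsum([2, 47, 20, 35, 11]) = 2 + rsum([47, 20, 35, 11])
rsum([47, 20, 35, 11]) = 47 + rsum([20, 35, 11])
rsum([20, 35, 11]) = 20 + rsum([35, 11])
rsum([35, 11]) = 35 + rsum([11])
rsum([11]) = 11 + rsum([])
rsum([]) = 0  (base case)
Total: 38 + 17 + 2 + 47 + 20 + 35 + 11 + 0 = 170

170


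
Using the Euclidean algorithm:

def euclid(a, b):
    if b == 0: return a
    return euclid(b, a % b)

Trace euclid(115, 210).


euclid(115, 210) = euclid(210, 115)
euclid(210, 115) = euclid(115, 95)
euclid(115, 95) = euclid(95, 20)
euclid(95, 20) = euclid(20, 15)
euclid(20, 15) = euclid(15, 5)
euclid(15, 5) = euclid(5, 0)
euclid(5, 0) = 5  (base case)

5


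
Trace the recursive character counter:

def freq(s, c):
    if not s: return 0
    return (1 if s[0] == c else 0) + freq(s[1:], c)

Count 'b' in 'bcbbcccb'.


s[0]='b' == 'b' -> 1
s[0]='c' != 'b' -> 0
s[0]='b' == 'b' -> 1
s[0]='b' == 'b' -> 1
s[0]='c' != 'b' -> 0
s[0]='c' != 'b' -> 0
s[0]='c' != 'b' -> 0
s[0]='b' == 'b' -> 1
Sum: 1 + 0 + 1 + 1 + 0 + 0 + 0 + 1 = 4

4


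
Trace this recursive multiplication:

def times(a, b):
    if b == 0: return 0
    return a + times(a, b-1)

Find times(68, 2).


times(68, 2) = 68 + times(68, 1)
times(68, 1) = 68 + times(68, 0)
times(68, 0) = 0  (base case)
Total: 68 + 68 + 0 = 136

136


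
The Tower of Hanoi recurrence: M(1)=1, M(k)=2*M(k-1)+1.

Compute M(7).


M(7) = 2 * M(6) + 1
M(6) = 2 * M(5) + 1
M(5) = 2 * M(4) + 1
M(4) = 2 * M(3) + 1
M(3) = 2 * M(2) + 1
M(2) = 2 * M(1) + 1
M(1) = 1  (base case)
M(2) = 2 * 1 + 1 = 3
M(3) = 2 * 3 + 1 = 7
M(4) = 2 * 7 + 1 = 15
M(5) = 2 * 15 + 1 = 31
M(6) = 2 * 31 + 1 = 63
M(7) = 2 * 63 + 1 = 127

127


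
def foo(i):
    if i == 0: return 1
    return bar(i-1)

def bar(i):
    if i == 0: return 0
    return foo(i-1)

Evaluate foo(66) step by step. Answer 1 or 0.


foo(66) = bar(65)
bar(65) = foo(64)
foo(64) = bar(63)
bar(63) = foo(62)
foo(62) = bar(61)
bar(61) = foo(60)
foo(60) = bar(59)
bar(59) = foo(58)
foo(58) = bar(57)
bar(57) = foo(56)
foo(56) = bar(55)
bar(55) = foo(54)
foo(54) = bar(53)
bar(53) = foo(52)
foo(52) = bar(51)
bar(51) = foo(50)
foo(50) = bar(49)
bar(49) = foo(48)
foo(48) = bar(47)
bar(47) = foo(46)
foo(46) = bar(45)
bar(45) = foo(44)
foo(44) = bar(43)
bar(43) = foo(42)
foo(42) = bar(41)
bar(41) = foo(40)
foo(40) = bar(39)
bar(39) = foo(38)
foo(38) = bar(37)
bar(37) = foo(36)
foo(36) = bar(35)
bar(35) = foo(34)
foo(34) = bar(33)
bar(33) = foo(32)
foo(32) = bar(31)
bar(31) = foo(30)
foo(30) = bar(29)
bar(29) = foo(28)
foo(28) = bar(27)
bar(27) = foo(26)
foo(26) = bar(25)
bar(25) = foo(24)
foo(24) = bar(23)
bar(23) = foo(22)
foo(22) = bar(21)
bar(21) = foo(20)
foo(20) = bar(19)
bar(19) = foo(18)
foo(18) = bar(17)
bar(17) = foo(16)
foo(16) = bar(15)
bar(15) = foo(14)
foo(14) = bar(13)
bar(13) = foo(12)
foo(12) = bar(11)
bar(11) = foo(10)
foo(10) = bar(9)
bar(9) = foo(8)
foo(8) = bar(7)
bar(7) = foo(6)
foo(6) = bar(5)
bar(5) = foo(4)
foo(4) = bar(3)
bar(3) = foo(2)
foo(2) = bar(1)
bar(1) = foo(0)
foo(0) = 1  (base case)
Result: 1

1
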